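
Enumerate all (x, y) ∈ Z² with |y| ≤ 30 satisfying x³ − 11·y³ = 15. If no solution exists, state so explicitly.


The equation is x³ - 11y³ = 15. For fixed y, x³ = 11·y³ + 15, so a solution requires the RHS to be a perfect cube.
Strategy: iterate y from -30 to 30, compute RHS = 11·y³ + 15, and check whether it is a (positive or negative) perfect cube.
Check small values of y:
  y = 0: RHS = 15 is not a perfect cube.
  y = 1: RHS = 26 is not a perfect cube.
  y = -1: RHS = 4 is not a perfect cube.
  y = 2: RHS = 103 is not a perfect cube.
  y = -2: RHS = -73 is not a perfect cube.
  y = 3: RHS = 312 is not a perfect cube.
  y = -3: RHS = -282 is not a perfect cube.
Continuing the search up to |y| = 30 finds no solutions either.
No (x, y) in the scanned range satisfies the equation.

No integer solutions with |y| ≤ 30.


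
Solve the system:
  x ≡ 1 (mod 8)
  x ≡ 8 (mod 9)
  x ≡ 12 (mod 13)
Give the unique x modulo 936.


Moduli 8, 9, 13 are pairwise coprime; by CRT there is a unique solution modulo M = 8 · 9 · 13 = 936.
Solve pairwise, accumulating the modulus:
  Start with x ≡ 1 (mod 8).
  Combine with x ≡ 8 (mod 9): since gcd(8, 9) = 1, we get a unique residue mod 72.
    Write x = 1 + 8·t and substitute into x ≡ 8 (mod 9): 8·t ≡ 8 − 1 = 7 (mod 9).
    The inverse of 8 mod 9 is 8 (since 8·8 = 64 = 7·9 + 1), so t ≡ 8·7 = 56 ≡ 2 (mod 9).
    Then x = 1 + 8·2 = 17, valid modulo lcm(8, 9) = 72: x ≡ 17 (mod 72).
  Combine with x ≡ 12 (mod 13): since gcd(72, 13) = 1, we get a unique residue mod 936.
    Write x = 17 + 72·t and substitute into x ≡ 12 (mod 13): 72·t ≡ 12 − 17 = -5 (mod 13).
    Reduce coefficients mod 13: 7·t ≡ 8 (mod 13).
    The inverse of 7 mod 13 is 2 (since 7·2 = 14 = 1·13 + 1), so t ≡ 2·8 = 16 ≡ 3 (mod 13).
    Then x = 17 + 72·3 = 233, valid modulo lcm(72, 13) = 936: x ≡ 233 (mod 936).
Verify: 233 mod 8 = 1 ✓, 233 mod 9 = 8 ✓, 233 mod 13 = 12 ✓.

x ≡ 233 (mod 936).


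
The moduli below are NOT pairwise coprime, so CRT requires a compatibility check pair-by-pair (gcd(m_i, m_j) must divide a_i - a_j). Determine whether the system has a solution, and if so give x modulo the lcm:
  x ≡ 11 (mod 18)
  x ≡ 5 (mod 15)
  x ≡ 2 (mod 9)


Moduli 18, 15, 9 are not pairwise coprime, so CRT works modulo lcm(m_i) when all pairwise compatibility conditions hold.
Pairwise compatibility: gcd(m_i, m_j) must divide a_i - a_j for every pair.
Merge one congruence at a time:
  Start: x ≡ 11 (mod 18).
  Combine with x ≡ 5 (mod 15): gcd(18, 15) = 3; 5 - 11 = -6, which IS divisible by 3, so compatible.
    Write x = 11 + 18·t and substitute into x ≡ 5 (mod 15): 18·t ≡ 5 − 11 = -6 (mod 15).
    Divide the congruence (and modulus) by g = 3: 6·t ≡ -2 (mod 5).
    Reduce coefficients mod 5: 1·t ≡ 3 (mod 5).
    So t ≡ 3 (mod 5).
    Then x = 11 + 18·3 = 65, valid modulo lcm(18, 15) = 90: x ≡ 65 (mod 90).
  Combine with x ≡ 2 (mod 9): gcd(90, 9) = 9; 2 - 65 = -63, which IS divisible by 9, so compatible.
    Write x = 65 + 90·t and substitute into x ≡ 2 (mod 9): 90·t ≡ 2 − 65 = -63 (mod 9).
    Divide the congruence (and modulus) by g = 9: 10·t ≡ -7 (mod 1).
    Modulo 1 every t works; take t = 0.
    Then x = 65 + 90·0 = 65, valid modulo lcm(90, 9) = 90: x ≡ 65 (mod 90).
Verify: 65 mod 18 = 11, 65 mod 15 = 5, 65 mod 9 = 2.

x ≡ 65 (mod 90).


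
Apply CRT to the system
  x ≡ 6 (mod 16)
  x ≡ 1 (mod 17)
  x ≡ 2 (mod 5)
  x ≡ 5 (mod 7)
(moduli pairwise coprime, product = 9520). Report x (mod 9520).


Product of moduli M = 16 · 17 · 5 · 7 = 9520.
Merge one congruence at a time:
  Start: x ≡ 6 (mod 16).
  Combine with x ≡ 1 (mod 17); new modulus lcm = 272.
    Write x = 6 + 16·t and substitute into x ≡ 1 (mod 17): 16·t ≡ 1 − 6 = -5 (mod 17).
    Reduce coefficients mod 17: 16·t ≡ 12 (mod 17).
    The inverse of 16 mod 17 is 16 (since 16·16 = 256 = 15·17 + 1), so t ≡ 16·12 = 192 ≡ 5 (mod 17).
    Then x = 6 + 16·5 = 86, valid modulo lcm(16, 17) = 272: x ≡ 86 (mod 272).
  Combine with x ≡ 2 (mod 5); new modulus lcm = 1360.
    Write x = 86 + 272·t and substitute into x ≡ 2 (mod 5): 272·t ≡ 2 − 86 = -84 (mod 5).
    Reduce coefficients mod 5: 2·t ≡ 1 (mod 5).
    The inverse of 2 mod 5 is 3 (since 2·3 = 6 = 1·5 + 1), so t ≡ 3·1 = 3 ≡ 3 (mod 5).
    Then x = 86 + 272·3 = 902, valid modulo lcm(272, 5) = 1360: x ≡ 902 (mod 1360).
  Combine with x ≡ 5 (mod 7); new modulus lcm = 9520.
    Write x = 902 + 1360·t and substitute into x ≡ 5 (mod 7): 1360·t ≡ 5 − 902 = -897 (mod 7).
    Reduce coefficients mod 7: 2·t ≡ 6 (mod 7).
    The inverse of 2 mod 7 is 4 (since 2·4 = 8 = 1·7 + 1), so t ≡ 4·6 = 24 ≡ 3 (mod 7).
    Then x = 902 + 1360·3 = 4982, valid modulo lcm(1360, 7) = 9520: x ≡ 4982 (mod 9520).
Verify against each original: 4982 mod 16 = 6, 4982 mod 17 = 1, 4982 mod 5 = 2, 4982 mod 7 = 5.

x ≡ 4982 (mod 9520).


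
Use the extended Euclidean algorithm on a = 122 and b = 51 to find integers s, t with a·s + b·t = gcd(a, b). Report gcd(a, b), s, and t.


Euclidean algorithm on (122, 51) — divide until remainder is 0:
  122 = 2 · 51 + 20
  51 = 2 · 20 + 11
  20 = 1 · 11 + 9
  11 = 1 · 9 + 2
  9 = 4 · 2 + 1
  2 = 2 · 1 + 0
gcd(122, 51) = 1.
Track Bezout coefficients alongside the remainders: start with r₀ = 122 = a·1 + b·0 (s = 1, t = 0) and r₁ = 51 = a·0 + b·1 (s = 0, t = 1); each new remainder r_{k+1} = r_{k-1} − q_k·r_k inherits s_{k+1} = s_{k-1} − q_k·s_k, t_{k+1} = t_{k-1} − q_k·t_k, so r_k = a·s_k + b·t_k at every step:
  q = 2: r = 20, s = 1 − 2·0 = 1, t = 0 − 2·1 = -2  (check: 122·1 + 51·(-2) = 20)
  q = 2: r = 11, s = 0 − 2·1 = -2, t = 1 − 2·(-2) = 5  (check: 122·(-2) + 51·5 = 11)
  q = 1: r = 9, s = 1 − 1·(-2) = 3, t = -2 − 1·5 = -7  (check: 122·3 + 51·(-7) = 9)
  q = 1: r = 2, s = -2 − 1·3 = -5, t = 5 − 1·(-7) = 12  (check: 122·(-5) + 51·12 = 2)
  q = 4: r = 1, s = 3 − 4·(-5) = 23, t = -7 − 4·12 = -55  (check: 122·23 + 51·(-55) = 1)
The row with r = 1 (the gcd) gives the Bezout coefficients s = 23, t = -55.
Result: 122 · (23) + 51 · (-55) = 1.

gcd(122, 51) = 1; s = 23, t = -55 (check: 122·23 + 51·(-55) = 1).


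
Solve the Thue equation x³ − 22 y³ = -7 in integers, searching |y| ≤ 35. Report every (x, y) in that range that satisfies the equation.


The equation is x³ - 22y³ = -7. For fixed y, x³ = 22·y³ − 7, so a solution requires the RHS to be a perfect cube.
Strategy: iterate y from -35 to 35, compute RHS = 22·y³ − 7, and check whether it is a (positive or negative) perfect cube.
Check small values of y:
  y = 0: RHS = -7 is not a perfect cube.
  y = 1: RHS = 15 is not a perfect cube.
  y = -1: RHS = -29 is not a perfect cube.
  y = 2: RHS = 169 is not a perfect cube.
  y = -2: RHS = -183 is not a perfect cube.
  y = 3: RHS = 587 is not a perfect cube.
  y = -3: RHS = -601 is not a perfect cube.
Continuing the search up to |y| = 35 finds no solutions either.
No (x, y) in the scanned range satisfies the equation.

No integer solutions with |y| ≤ 35.


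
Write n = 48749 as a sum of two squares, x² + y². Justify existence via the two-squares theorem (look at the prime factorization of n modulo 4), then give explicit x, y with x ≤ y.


Step 1: Factor n = 48749 = 29 · 41^2.
Step 2: Check the mod-4 condition on each prime factor: 29 ≡ 1 (mod 4), exponent 1; 41 ≡ 1 (mod 4), exponent 2.
All primes ≡ 3 (mod 4) appear to even exponent (or don't appear), so by the two-squares theorem n IS expressible as a sum of two squares.
Step 3: Build a representation. Here n = 29 · 41 · 41 is a product of primes ≡ 1 (mod 4). Each prime p ≡ 1 (mod 4) is itself a sum of two squares; find a² by testing p − a² for a perfect square:
  29: 29 − 1² = 28, 29 − 2² = 25 = 5² ⇒ 29 = 2² + 5².
  41: 41 − 1² = 40, 41 − 2² = 37, 41 − 3² = 32, 41 − 4² = 25 = 5² ⇒ 41 = 4² + 5².
  Combine using the Brahmagupta–Fibonacci identity (a² + b²)(c² + d²) = (ac − bd)² + (ad + bc)² = (ac + bd)² + (ad − bc)²:
  29 · 41 = 1189: from (2² + 5²)(4² + 5²), take (2·4 − 5·5, 2·5 + 5·4) = (8 − 25, 10 + 20) = (-17, 30); dropping signs (only squares matter) gives (17, 30); check 17² + 30² = 289 + 900 = 1189 ✓.
  1189 · 41 = 48749: from (17² + 30²)(4² + 5²), take (17·4 − 30·5, 17·5 + 30·4) = (68 − 150, 85 + 120) = (-82, 205); dropping signs (only squares matter) gives (82, 205); check 82² + 205² = 6724 + 42025 = 48749 ✓.
Step 4: Order so x ≤ y and verify: 82² + 205² = 6724 + 42025 = 48749 = n. ✓

n = 48749 = 82² + 205² (one valid representation with x ≤ y).


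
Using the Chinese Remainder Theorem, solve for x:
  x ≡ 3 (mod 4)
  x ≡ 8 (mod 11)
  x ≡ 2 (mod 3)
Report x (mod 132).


Moduli 4, 11, 3 are pairwise coprime; by CRT there is a unique solution modulo M = 4 · 11 · 3 = 132.
Solve pairwise, accumulating the modulus:
  Start with x ≡ 3 (mod 4).
  Combine with x ≡ 8 (mod 11): since gcd(4, 11) = 1, we get a unique residue mod 44.
    Write x = 3 + 4·t and substitute into x ≡ 8 (mod 11): 4·t ≡ 8 − 3 = 5 (mod 11).
    The inverse of 4 mod 11 is 3 (since 4·3 = 12 = 1·11 + 1), so t ≡ 3·5 = 15 ≡ 4 (mod 11).
    Then x = 3 + 4·4 = 19, valid modulo lcm(4, 11) = 44: x ≡ 19 (mod 44).
  Combine with x ≡ 2 (mod 3): since gcd(44, 3) = 1, we get a unique residue mod 132.
    Write x = 19 + 44·t and substitute into x ≡ 2 (mod 3): 44·t ≡ 2 − 19 = -17 (mod 3).
    Reduce coefficients mod 3: 2·t ≡ 1 (mod 3).
    The inverse of 2 mod 3 is 2 (since 2·2 = 4 = 1·3 + 1), so t ≡ 2·1 = 2 ≡ 2 (mod 3).
    Then x = 19 + 44·2 = 107, valid modulo lcm(44, 3) = 132: x ≡ 107 (mod 132).
Verify: 107 mod 4 = 3 ✓, 107 mod 11 = 8 ✓, 107 mod 3 = 2 ✓.

x ≡ 107 (mod 132).


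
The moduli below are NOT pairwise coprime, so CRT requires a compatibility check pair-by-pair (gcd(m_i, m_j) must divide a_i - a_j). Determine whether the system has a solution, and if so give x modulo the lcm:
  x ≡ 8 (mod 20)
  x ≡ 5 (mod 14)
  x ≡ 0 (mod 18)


Moduli 20, 14, 18 are not pairwise coprime, so CRT works modulo lcm(m_i) when all pairwise compatibility conditions hold.
Pairwise compatibility: gcd(m_i, m_j) must divide a_i - a_j for every pair.
Merge one congruence at a time:
  Start: x ≡ 8 (mod 20).
  Combine with x ≡ 5 (mod 14): gcd(20, 14) = 2, and 5 - 8 = -3 is NOT divisible by 2.
    ⇒ system is inconsistent (no integer solution).

No solution (the system is inconsistent).


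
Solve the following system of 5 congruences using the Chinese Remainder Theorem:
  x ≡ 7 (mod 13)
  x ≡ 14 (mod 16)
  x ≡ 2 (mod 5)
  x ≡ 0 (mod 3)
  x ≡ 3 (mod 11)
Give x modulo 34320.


Product of moduli M = 13 · 16 · 5 · 3 · 11 = 34320.
Merge one congruence at a time:
  Start: x ≡ 7 (mod 13).
  Combine with x ≡ 14 (mod 16); new modulus lcm = 208.
    Write x = 7 + 13·t and substitute into x ≡ 14 (mod 16): 13·t ≡ 14 − 7 = 7 (mod 16).
    The inverse of 13 mod 16 is 5 (since 13·5 = 65 = 4·16 + 1), so t ≡ 5·7 = 35 ≡ 3 (mod 16).
    Then x = 7 + 13·3 = 46, valid modulo lcm(13, 16) = 208: x ≡ 46 (mod 208).
  Combine with x ≡ 2 (mod 5); new modulus lcm = 1040.
    Write x = 46 + 208·t and substitute into x ≡ 2 (mod 5): 208·t ≡ 2 − 46 = -44 (mod 5).
    Reduce coefficients mod 5: 3·t ≡ 1 (mod 5).
    The inverse of 3 mod 5 is 2 (since 3·2 = 6 = 1·5 + 1), so t ≡ 2·1 = 2 ≡ 2 (mod 5).
    Then x = 46 + 208·2 = 462, valid modulo lcm(208, 5) = 1040: x ≡ 462 (mod 1040).
  Combine with x ≡ 0 (mod 3); new modulus lcm = 3120.
    Write x = 462 + 1040·t and substitute into x ≡ 0 (mod 3): 1040·t ≡ 0 − 462 = -462 (mod 3).
    Reduce coefficients mod 3: 2·t ≡ 0 (mod 3).
    The inverse of 2 mod 3 is 2 (since 2·2 = 4 = 1·3 + 1), so t ≡ 2·0 = 0 ≡ 0 (mod 3).
    Then x = 462 + 1040·0 = 462, valid modulo lcm(1040, 3) = 3120: x ≡ 462 (mod 3120).
  Combine with x ≡ 3 (mod 11); new modulus lcm = 34320.
    Write x = 462 + 3120·t and substitute into x ≡ 3 (mod 11): 3120·t ≡ 3 − 462 = -459 (mod 11).
    Reduce coefficients mod 11: 7·t ≡ 3 (mod 11).
    The inverse of 7 mod 11 is 8 (since 7·8 = 56 = 5·11 + 1), so t ≡ 8·3 = 24 ≡ 2 (mod 11).
    Then x = 462 + 3120·2 = 6702, valid modulo lcm(3120, 11) = 34320: x ≡ 6702 (mod 34320).
Verify against each original: 6702 mod 13 = 7, 6702 mod 16 = 14, 6702 mod 5 = 2, 6702 mod 3 = 0, 6702 mod 11 = 3.

x ≡ 6702 (mod 34320).


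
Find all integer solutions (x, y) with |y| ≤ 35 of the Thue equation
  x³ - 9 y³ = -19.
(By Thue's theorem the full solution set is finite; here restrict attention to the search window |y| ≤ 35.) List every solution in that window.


The equation is x³ - 9y³ = -19. For fixed y, x³ = 9·y³ − 19, so a solution requires the RHS to be a perfect cube.
Strategy: iterate y from -35 to 35, compute RHS = 9·y³ − 19, and check whether it is a (positive or negative) perfect cube.
Check small values of y:
  y = 0: RHS = -19 is not a perfect cube.
  y = 1: RHS = -10 is not a perfect cube.
  y = -1: RHS = -28 is not a perfect cube.
  y = 2: RHS = 53 is not a perfect cube.
  y = -2: RHS = -91 is not a perfect cube.
  y = 3: RHS = 224 is not a perfect cube.
  y = -3: RHS = -262 is not a perfect cube.
Continuing the search up to |y| = 35 finds no solutions either.
No (x, y) in the scanned range satisfies the equation.

No integer solutions with |y| ≤ 35.


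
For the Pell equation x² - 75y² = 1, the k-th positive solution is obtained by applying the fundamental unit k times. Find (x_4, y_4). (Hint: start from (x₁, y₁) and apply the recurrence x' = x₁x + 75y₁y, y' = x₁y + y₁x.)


Step 1: Find the fundamental solution (x₁, y₁) of x² - 75y² = 1.
  Expand √75 as a continued fraction. a₀ = ⌊√75⌋ = 8; iterate m_{k+1} = d_k·a_k − m_k, d_{k+1} = (75 − m_{k+1}²)/d_k, a_{k+1} = ⌊(a₀ + m_{k+1})/d_{k+1}⌋ (starting m₀ = 0, d₀ = 1), with convergents p_k = a_k·p_{k-1} + p_{k-2}, q_k = a_k·q_{k-1} + q_{k-2} (p₋₁ = 1, q₋₁ = 0):
  k = 0: a₀ = 8; p₀/q₀ = 8/1; p₀² − 75·q₀² = 64 − 75 = -11.
  k = 1: m = 8, d = 11, a = ⌊(8 + 8)/11⌋ = 1; p/q = (1·8 + 1)/(1·1 + 0) = 9/1; p² − 75·q² = 81 − 75 = 6.
  k = 2: m = 3, d = 6, a = ⌊(8 + 3)/6⌋ = 1; p/q = (1·9 + 8)/(1·1 + 1) = 17/2; p² − 75·q² = 289 − 300 = -11.
  k = 3: m = 3, d = 11, a = ⌊(8 + 3)/11⌋ = 1; p/q = (1·17 + 9)/(1·2 + 1) = 26/3; p² − 75·q² = 676 − 675 = 1.
  The first convergent with p² − 75·q² = 1 gives the fundamental solution (x₁, y₁) = (26, 3).
Step 2: Apply the recurrence (x_{n+1}, y_{n+1}) = (x₁x_n + 75y₁y_n, x₁y_n + y₁x_n) repeatedly.
  From (x_1, y_1) = (26, 3): x_2 = 26·26 + 75·3·3 = 1351; y_2 = 26·3 + 3·26 = 156.
  From (x_2, y_2) = (1351, 156): x_3 = 26·1351 + 75·3·156 = 70226; y_3 = 26·156 + 3·1351 = 8109.
  From (x_3, y_3) = (70226, 8109): x_4 = 26·70226 + 75·3·8109 = 3650401; y_4 = 26·8109 + 3·70226 = 421512.
Step 3: Verify x_4² - 75·y_4² = 13325427460801 - 13325427460800 = 1 (should be 1). ✓

(x_1, y_1) = (26, 3); (x_4, y_4) = (3650401, 421512).


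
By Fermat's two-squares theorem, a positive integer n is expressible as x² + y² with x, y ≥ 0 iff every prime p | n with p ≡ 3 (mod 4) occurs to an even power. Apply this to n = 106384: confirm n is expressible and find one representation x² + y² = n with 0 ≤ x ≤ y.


Step 1: Factor n = 106384 = 2^4 · 61 · 109.
Step 2: Check the mod-4 condition on each prime factor: 2 = 2 (special); 61 ≡ 1 (mod 4), exponent 1; 109 ≡ 1 (mod 4), exponent 1.
All primes ≡ 3 (mod 4) appear to even exponent (or don't appear), so by the two-squares theorem n IS expressible as a sum of two squares.
Step 3: Build a representation. Group n = k² · m with k = 4 and m = 61 · 109 = 6649 (a product of primes ≡ 1 (mod 4)); a representation of m scales to one of n via (k·x)² + (k·y)² = k²(x² + y²). Each prime p ≡ 1 (mod 4) is itself a sum of two squares; find a² by testing p − a² for a perfect square:
  61: 61 − 1² = 60, 61 − 2² = 57, 61 − 3² = 52, 61 − 4² = 45, 61 − 5² = 36 = 6² ⇒ 61 = 5² + 6².
  109: 109 − 1² = 108, 109 − 2² = 105, 109 − 3² = 100 = 10² ⇒ 109 = 3² + 10².
  Combine using the Brahmagupta–Fibonacci identity (a² + b²)(c² + d²) = (ac − bd)² + (ad + bc)² = (ac + bd)² + (ad − bc)²:
  61 · 109 = 6649: from (5² + 6²)(3² + 10²), take (5·3 − 6·10, 5·10 + 6·3) = (15 − 60, 50 + 18) = (-45, 68); dropping signs (only squares matter) gives (45, 68); check 45² + 68² = 2025 + 4624 = 6649 ✓.
  Scale by k = 4: (4·45, 4·68) = (180, 272).
Step 4: Order so x ≤ y and verify: 180² + 272² = 32400 + 73984 = 106384 = n. ✓

n = 106384 = 180² + 272² (one valid representation with x ≤ y).


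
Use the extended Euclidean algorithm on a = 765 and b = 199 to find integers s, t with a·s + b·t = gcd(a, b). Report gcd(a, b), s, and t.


Euclidean algorithm on (765, 199) — divide until remainder is 0:
  765 = 3 · 199 + 168
  199 = 1 · 168 + 31
  168 = 5 · 31 + 13
  31 = 2 · 13 + 5
  13 = 2 · 5 + 3
  5 = 1 · 3 + 2
  3 = 1 · 2 + 1
  2 = 2 · 1 + 0
gcd(765, 199) = 1.
Track Bezout coefficients alongside the remainders: start with r₀ = 765 = a·1 + b·0 (s = 1, t = 0) and r₁ = 199 = a·0 + b·1 (s = 0, t = 1); each new remainder r_{k+1} = r_{k-1} − q_k·r_k inherits s_{k+1} = s_{k-1} − q_k·s_k, t_{k+1} = t_{k-1} − q_k·t_k, so r_k = a·s_k + b·t_k at every step:
  q = 3: r = 168, s = 1 − 3·0 = 1, t = 0 − 3·1 = -3  (check: 765·1 + 199·(-3) = 168)
  q = 1: r = 31, s = 0 − 1·1 = -1, t = 1 − 1·(-3) = 4  (check: 765·(-1) + 199·4 = 31)
  q = 5: r = 13, s = 1 − 5·(-1) = 6, t = -3 − 5·4 = -23  (check: 765·6 + 199·(-23) = 13)
  q = 2: r = 5, s = -1 − 2·6 = -13, t = 4 − 2·(-23) = 50  (check: 765·(-13) + 199·50 = 5)
  q = 2: r = 3, s = 6 − 2·(-13) = 32, t = -23 − 2·50 = -123  (check: 765·32 + 199·(-123) = 3)
  q = 1: r = 2, s = -13 − 1·32 = -45, t = 50 − 1·(-123) = 173  (check: 765·(-45) + 199·173 = 2)
  q = 1: r = 1, s = 32 − 1·(-45) = 77, t = -123 − 1·173 = -296  (check: 765·77 + 199·(-296) = 1)
The row with r = 1 (the gcd) gives the Bezout coefficients s = 77, t = -296.
Result: 765 · (77) + 199 · (-296) = 1.

gcd(765, 199) = 1; s = 77, t = -296 (check: 765·77 + 199·(-296) = 1).


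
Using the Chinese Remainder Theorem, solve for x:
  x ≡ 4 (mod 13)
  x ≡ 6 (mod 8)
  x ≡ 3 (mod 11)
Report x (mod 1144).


Moduli 13, 8, 11 are pairwise coprime; by CRT there is a unique solution modulo M = 13 · 8 · 11 = 1144.
Solve pairwise, accumulating the modulus:
  Start with x ≡ 4 (mod 13).
  Combine with x ≡ 6 (mod 8): since gcd(13, 8) = 1, we get a unique residue mod 104.
    Write x = 4 + 13·t and substitute into x ≡ 6 (mod 8): 13·t ≡ 6 − 4 = 2 (mod 8).
    Reduce coefficients mod 8: 5·t ≡ 2 (mod 8).
    The inverse of 5 mod 8 is 5 (since 5·5 = 25 = 3·8 + 1), so t ≡ 5·2 = 10 ≡ 2 (mod 8).
    Then x = 4 + 13·2 = 30, valid modulo lcm(13, 8) = 104: x ≡ 30 (mod 104).
  Combine with x ≡ 3 (mod 11): since gcd(104, 11) = 1, we get a unique residue mod 1144.
    Write x = 30 + 104·t and substitute into x ≡ 3 (mod 11): 104·t ≡ 3 − 30 = -27 (mod 11).
    Reduce coefficients mod 11: 5·t ≡ 6 (mod 11).
    The inverse of 5 mod 11 is 9 (since 5·9 = 45 = 4·11 + 1), so t ≡ 9·6 = 54 ≡ 10 (mod 11).
    Then x = 30 + 104·10 = 1070, valid modulo lcm(104, 11) = 1144: x ≡ 1070 (mod 1144).
Verify: 1070 mod 13 = 4 ✓, 1070 mod 8 = 6 ✓, 1070 mod 11 = 3 ✓.

x ≡ 1070 (mod 1144).


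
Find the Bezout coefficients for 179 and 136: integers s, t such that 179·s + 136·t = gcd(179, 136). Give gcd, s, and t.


Euclidean algorithm on (179, 136) — divide until remainder is 0:
  179 = 1 · 136 + 43
  136 = 3 · 43 + 7
  43 = 6 · 7 + 1
  7 = 7 · 1 + 0
gcd(179, 136) = 1.
Track Bezout coefficients alongside the remainders: start with r₀ = 179 = a·1 + b·0 (s = 1, t = 0) and r₁ = 136 = a·0 + b·1 (s = 0, t = 1); each new remainder r_{k+1} = r_{k-1} − q_k·r_k inherits s_{k+1} = s_{k-1} − q_k·s_k, t_{k+1} = t_{k-1} − q_k·t_k, so r_k = a·s_k + b·t_k at every step:
  q = 1: r = 43, s = 1 − 1·0 = 1, t = 0 − 1·1 = -1  (check: 179·1 + 136·(-1) = 43)
  q = 3: r = 7, s = 0 − 3·1 = -3, t = 1 − 3·(-1) = 4  (check: 179·(-3) + 136·4 = 7)
  q = 6: r = 1, s = 1 − 6·(-3) = 19, t = -1 − 6·4 = -25  (check: 179·19 + 136·(-25) = 1)
The row with r = 1 (the gcd) gives the Bezout coefficients s = 19, t = -25.
Result: 179 · (19) + 136 · (-25) = 1.

gcd(179, 136) = 1; s = 19, t = -25 (check: 179·19 + 136·(-25) = 1).


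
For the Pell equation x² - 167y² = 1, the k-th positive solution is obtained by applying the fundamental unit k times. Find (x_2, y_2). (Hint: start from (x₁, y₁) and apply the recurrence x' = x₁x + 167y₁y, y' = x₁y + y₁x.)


Step 1: Find the fundamental solution (x₁, y₁) of x² - 167y² = 1.
  Expand √167 as a continued fraction. a₀ = ⌊√167⌋ = 12; iterate m_{k+1} = d_k·a_k − m_k, d_{k+1} = (167 − m_{k+1}²)/d_k, a_{k+1} = ⌊(a₀ + m_{k+1})/d_{k+1}⌋ (starting m₀ = 0, d₀ = 1), with convergents p_k = a_k·p_{k-1} + p_{k-2}, q_k = a_k·q_{k-1} + q_{k-2} (p₋₁ = 1, q₋₁ = 0):
  k = 0: a₀ = 12; p₀/q₀ = 12/1; p₀² − 167·q₀² = 144 − 167 = -23.
  k = 1: m = 12, d = 23, a = ⌊(12 + 12)/23⌋ = 1; p/q = (1·12 + 1)/(1·1 + 0) = 13/1; p² − 167·q² = 169 − 167 = 2.
  k = 2: m = 11, d = 2, a = ⌊(12 + 11)/2⌋ = 11; p/q = (11·13 + 12)/(11·1 + 1) = 155/12; p² − 167·q² = 24025 − 24048 = -23.
  k = 3: m = 11, d = 23, a = ⌊(12 + 11)/23⌋ = 1; p/q = (1·155 + 13)/(1·12 + 1) = 168/13; p² − 167·q² = 28224 − 28223 = 1.
  The first convergent with p² − 167·q² = 1 gives the fundamental solution (x₁, y₁) = (168, 13).
Step 2: Apply the recurrence (x_{n+1}, y_{n+1}) = (x₁x_n + 167y₁y_n, x₁y_n + y₁x_n) repeatedly.
  From (x_1, y_1) = (168, 13): x_2 = 168·168 + 167·13·13 = 56447; y_2 = 168·13 + 13·168 = 4368.
Step 3: Verify x_2² - 167·y_2² = 3186263809 - 3186263808 = 1 (should be 1). ✓

(x_1, y_1) = (168, 13); (x_2, y_2) = (56447, 4368).


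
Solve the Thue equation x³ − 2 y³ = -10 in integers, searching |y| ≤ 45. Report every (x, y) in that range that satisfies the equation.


The equation is x³ - 2y³ = -10. For fixed y, x³ = 2·y³ − 10, so a solution requires the RHS to be a perfect cube.
Strategy: iterate y from -45 to 45, compute RHS = 2·y³ − 10, and check whether it is a (positive or negative) perfect cube.
Check small values of y:
  y = 0: RHS = -10 is not a perfect cube.
  y = 1: RHS = -8 = (-2)³ ⇒ x = -2 works.
  y = -1: RHS = -12 is not a perfect cube.
  y = 2: RHS = 6 is not a perfect cube.
  y = -2: RHS = -26 is not a perfect cube.
  y = 3: RHS = 44 is not a perfect cube.
  y = -3: RHS = -64 = (-4)³ ⇒ x = -4 works.
Continuing the search up to |y| = 45 finds no further solutions beyond those listed.
Collected solutions: (-2, 1), (-4, -3).

Solutions (with |y| ≤ 45): (-2, 1), (-4, -3).


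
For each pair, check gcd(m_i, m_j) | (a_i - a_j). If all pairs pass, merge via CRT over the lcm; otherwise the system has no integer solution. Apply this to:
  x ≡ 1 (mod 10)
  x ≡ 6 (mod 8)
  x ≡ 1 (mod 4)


Moduli 10, 8, 4 are not pairwise coprime, so CRT works modulo lcm(m_i) when all pairwise compatibility conditions hold.
Pairwise compatibility: gcd(m_i, m_j) must divide a_i - a_j for every pair.
Merge one congruence at a time:
  Start: x ≡ 1 (mod 10).
  Combine with x ≡ 6 (mod 8): gcd(10, 8) = 2, and 6 - 1 = 5 is NOT divisible by 2.
    ⇒ system is inconsistent (no integer solution).

No solution (the system is inconsistent).


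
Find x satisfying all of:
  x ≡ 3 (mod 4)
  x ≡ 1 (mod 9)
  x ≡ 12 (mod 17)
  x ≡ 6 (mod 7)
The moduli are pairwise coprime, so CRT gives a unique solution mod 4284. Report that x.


Product of moduli M = 4 · 9 · 17 · 7 = 4284.
Merge one congruence at a time:
  Start: x ≡ 3 (mod 4).
  Combine with x ≡ 1 (mod 9); new modulus lcm = 36.
    Write x = 3 + 4·t and substitute into x ≡ 1 (mod 9): 4·t ≡ 1 − 3 = -2 (mod 9).
    Reduce coefficients mod 9: 4·t ≡ 7 (mod 9).
    The inverse of 4 mod 9 is 7 (since 4·7 = 28 = 3·9 + 1), so t ≡ 7·7 = 49 ≡ 4 (mod 9).
    Then x = 3 + 4·4 = 19, valid modulo lcm(4, 9) = 36: x ≡ 19 (mod 36).
  Combine with x ≡ 12 (mod 17); new modulus lcm = 612.
    Write x = 19 + 36·t and substitute into x ≡ 12 (mod 17): 36·t ≡ 12 − 19 = -7 (mod 17).
    Reduce coefficients mod 17: 2·t ≡ 10 (mod 17).
    The inverse of 2 mod 17 is 9 (since 2·9 = 18 = 1·17 + 1), so t ≡ 9·10 = 90 ≡ 5 (mod 17).
    Then x = 19 + 36·5 = 199, valid modulo lcm(36, 17) = 612: x ≡ 199 (mod 612).
  Combine with x ≡ 6 (mod 7); new modulus lcm = 4284.
    Write x = 199 + 612·t and substitute into x ≡ 6 (mod 7): 612·t ≡ 6 − 199 = -193 (mod 7).
    Reduce coefficients mod 7: 3·t ≡ 3 (mod 7).
    The inverse of 3 mod 7 is 5 (since 3·5 = 15 = 2·7 + 1), so t ≡ 5·3 = 15 ≡ 1 (mod 7).
    Then x = 199 + 612·1 = 811, valid modulo lcm(612, 7) = 4284: x ≡ 811 (mod 4284).
Verify against each original: 811 mod 4 = 3, 811 mod 9 = 1, 811 mod 17 = 12, 811 mod 7 = 6.

x ≡ 811 (mod 4284).


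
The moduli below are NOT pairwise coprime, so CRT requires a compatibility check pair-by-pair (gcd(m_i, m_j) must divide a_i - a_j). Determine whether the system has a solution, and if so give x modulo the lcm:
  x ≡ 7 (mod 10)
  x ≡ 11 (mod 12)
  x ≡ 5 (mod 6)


Moduli 10, 12, 6 are not pairwise coprime, so CRT works modulo lcm(m_i) when all pairwise compatibility conditions hold.
Pairwise compatibility: gcd(m_i, m_j) must divide a_i - a_j for every pair.
Merge one congruence at a time:
  Start: x ≡ 7 (mod 10).
  Combine with x ≡ 11 (mod 12): gcd(10, 12) = 2; 11 - 7 = 4, which IS divisible by 2, so compatible.
    Write x = 7 + 10·t and substitute into x ≡ 11 (mod 12): 10·t ≡ 11 − 7 = 4 (mod 12).
    Divide the congruence (and modulus) by g = 2: 5·t ≡ 2 (mod 6).
    The inverse of 5 mod 6 is 5 (since 5·5 = 25 = 4·6 + 1), so t ≡ 5·2 = 10 ≡ 4 (mod 6).
    Then x = 7 + 10·4 = 47, valid modulo lcm(10, 12) = 60: x ≡ 47 (mod 60).
  Combine with x ≡ 5 (mod 6): gcd(60, 6) = 6; 5 - 47 = -42, which IS divisible by 6, so compatible.
    Write x = 47 + 60·t and substitute into x ≡ 5 (mod 6): 60·t ≡ 5 − 47 = -42 (mod 6).
    Divide the congruence (and modulus) by g = 6: 10·t ≡ -7 (mod 1).
    Modulo 1 every t works; take t = 0.
    Then x = 47 + 60·0 = 47, valid modulo lcm(60, 6) = 60: x ≡ 47 (mod 60).
Verify: 47 mod 10 = 7, 47 mod 12 = 11, 47 mod 6 = 5.

x ≡ 47 (mod 60).


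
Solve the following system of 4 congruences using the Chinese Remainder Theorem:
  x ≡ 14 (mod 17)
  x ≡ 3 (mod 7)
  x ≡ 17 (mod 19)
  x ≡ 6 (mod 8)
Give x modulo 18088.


Product of moduli M = 17 · 7 · 19 · 8 = 18088.
Merge one congruence at a time:
  Start: x ≡ 14 (mod 17).
  Combine with x ≡ 3 (mod 7); new modulus lcm = 119.
    Write x = 14 + 17·t and substitute into x ≡ 3 (mod 7): 17·t ≡ 3 − 14 = -11 (mod 7).
    Reduce coefficients mod 7: 3·t ≡ 3 (mod 7).
    The inverse of 3 mod 7 is 5 (since 3·5 = 15 = 2·7 + 1), so t ≡ 5·3 = 15 ≡ 1 (mod 7).
    Then x = 14 + 17·1 = 31, valid modulo lcm(17, 7) = 119: x ≡ 31 (mod 119).
  Combine with x ≡ 17 (mod 19); new modulus lcm = 2261.
    Write x = 31 + 119·t and substitute into x ≡ 17 (mod 19): 119·t ≡ 17 − 31 = -14 (mod 19).
    Reduce coefficients mod 19: 5·t ≡ 5 (mod 19).
    The inverse of 5 mod 19 is 4 (since 5·4 = 20 = 1·19 + 1), so t ≡ 4·5 = 20 ≡ 1 (mod 19).
    Then x = 31 + 119·1 = 150, valid modulo lcm(119, 19) = 2261: x ≡ 150 (mod 2261).
  Combine with x ≡ 6 (mod 8); new modulus lcm = 18088.
    Write x = 150 + 2261·t and substitute into x ≡ 6 (mod 8): 2261·t ≡ 6 − 150 = -144 (mod 8).
    Reduce coefficients mod 8: 5·t ≡ 0 (mod 8).
    The inverse of 5 mod 8 is 5 (since 5·5 = 25 = 3·8 + 1), so t ≡ 5·0 = 0 ≡ 0 (mod 8).
    Then x = 150 + 2261·0 = 150, valid modulo lcm(2261, 8) = 18088: x ≡ 150 (mod 18088).
Verify against each original: 150 mod 17 = 14, 150 mod 7 = 3, 150 mod 19 = 17, 150 mod 8 = 6.

x ≡ 150 (mod 18088).


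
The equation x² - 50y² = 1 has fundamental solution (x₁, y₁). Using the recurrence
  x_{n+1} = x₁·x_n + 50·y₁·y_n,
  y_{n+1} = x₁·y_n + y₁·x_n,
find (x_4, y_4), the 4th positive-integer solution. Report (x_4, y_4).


Step 1: Find the fundamental solution (x₁, y₁) of x² - 50y² = 1.
  Expand √50 as a continued fraction. a₀ = ⌊√50⌋ = 7; iterate m_{k+1} = d_k·a_k − m_k, d_{k+1} = (50 − m_{k+1}²)/d_k, a_{k+1} = ⌊(a₀ + m_{k+1})/d_{k+1}⌋ (starting m₀ = 0, d₀ = 1), with convergents p_k = a_k·p_{k-1} + p_{k-2}, q_k = a_k·q_{k-1} + q_{k-2} (p₋₁ = 1, q₋₁ = 0):
  k = 0: a₀ = 7; p₀/q₀ = 7/1; p₀² − 50·q₀² = 49 − 50 = -1.
  k = 1: m = 7, d = 1, a = ⌊(7 + 7)/1⌋ = 14; p/q = (14·7 + 1)/(14·1 + 0) = 99/14; p² − 50·q² = 9801 − 9800 = 1.
  The first convergent with p² − 50·q² = 1 gives the fundamental solution (x₁, y₁) = (99, 14).
Step 2: Apply the recurrence (x_{n+1}, y_{n+1}) = (x₁x_n + 50y₁y_n, x₁y_n + y₁x_n) repeatedly.
  From (x_1, y_1) = (99, 14): x_2 = 99·99 + 50·14·14 = 19601; y_2 = 99·14 + 14·99 = 2772.
  From (x_2, y_2) = (19601, 2772): x_3 = 99·19601 + 50·14·2772 = 3880899; y_3 = 99·2772 + 14·19601 = 548842.
  From (x_3, y_3) = (3880899, 548842): x_4 = 99·3880899 + 50·14·548842 = 768398401; y_4 = 99·548842 + 14·3880899 = 108667944.
Step 3: Verify x_4² - 50·y_4² = 590436102659356801 - 590436102659356800 = 1 (should be 1). ✓

(x_1, y_1) = (99, 14); (x_4, y_4) = (768398401, 108667944).


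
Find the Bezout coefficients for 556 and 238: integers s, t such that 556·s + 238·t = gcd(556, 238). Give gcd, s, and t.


Euclidean algorithm on (556, 238) — divide until remainder is 0:
  556 = 2 · 238 + 80
  238 = 2 · 80 + 78
  80 = 1 · 78 + 2
  78 = 39 · 2 + 0
gcd(556, 238) = 2.
Track Bezout coefficients alongside the remainders: start with r₀ = 556 = a·1 + b·0 (s = 1, t = 0) and r₁ = 238 = a·0 + b·1 (s = 0, t = 1); each new remainder r_{k+1} = r_{k-1} − q_k·r_k inherits s_{k+1} = s_{k-1} − q_k·s_k, t_{k+1} = t_{k-1} − q_k·t_k, so r_k = a·s_k + b·t_k at every step:
  q = 2: r = 80, s = 1 − 2·0 = 1, t = 0 − 2·1 = -2  (check: 556·1 + 238·(-2) = 80)
  q = 2: r = 78, s = 0 − 2·1 = -2, t = 1 − 2·(-2) = 5  (check: 556·(-2) + 238·5 = 78)
  q = 1: r = 2, s = 1 − 1·(-2) = 3, t = -2 − 1·5 = -7  (check: 556·3 + 238·(-7) = 2)
The row with r = 2 (the gcd) gives the Bezout coefficients s = 3, t = -7.
Result: 556 · (3) + 238 · (-7) = 2.

gcd(556, 238) = 2; s = 3, t = -7 (check: 556·3 + 238·(-7) = 2).


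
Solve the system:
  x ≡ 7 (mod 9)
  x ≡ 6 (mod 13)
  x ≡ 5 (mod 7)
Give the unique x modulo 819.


Moduli 9, 13, 7 are pairwise coprime; by CRT there is a unique solution modulo M = 9 · 13 · 7 = 819.
Solve pairwise, accumulating the modulus:
  Start with x ≡ 7 (mod 9).
  Combine with x ≡ 6 (mod 13): since gcd(9, 13) = 1, we get a unique residue mod 117.
    Write x = 7 + 9·t and substitute into x ≡ 6 (mod 13): 9·t ≡ 6 − 7 = -1 (mod 13).
    Reduce coefficients mod 13: 9·t ≡ 12 (mod 13).
    The inverse of 9 mod 13 is 3 (since 9·3 = 27 = 2·13 + 1), so t ≡ 3·12 = 36 ≡ 10 (mod 13).
    Then x = 7 + 9·10 = 97, valid modulo lcm(9, 13) = 117: x ≡ 97 (mod 117).
  Combine with x ≡ 5 (mod 7): since gcd(117, 7) = 1, we get a unique residue mod 819.
    Write x = 97 + 117·t and substitute into x ≡ 5 (mod 7): 117·t ≡ 5 − 97 = -92 (mod 7).
    Reduce coefficients mod 7: 5·t ≡ 6 (mod 7).
    The inverse of 5 mod 7 is 3 (since 5·3 = 15 = 2·7 + 1), so t ≡ 3·6 = 18 ≡ 4 (mod 7).
    Then x = 97 + 117·4 = 565, valid modulo lcm(117, 7) = 819: x ≡ 565 (mod 819).
Verify: 565 mod 9 = 7 ✓, 565 mod 13 = 6 ✓, 565 mod 7 = 5 ✓.

x ≡ 565 (mod 819).


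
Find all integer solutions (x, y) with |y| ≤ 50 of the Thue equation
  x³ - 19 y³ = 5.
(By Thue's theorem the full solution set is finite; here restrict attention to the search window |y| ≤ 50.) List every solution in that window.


The equation is x³ - 19y³ = 5. For fixed y, x³ = 19·y³ + 5, so a solution requires the RHS to be a perfect cube.
Strategy: iterate y from -50 to 50, compute RHS = 19·y³ + 5, and check whether it is a (positive or negative) perfect cube.
Check small values of y:
  y = 0: RHS = 5 is not a perfect cube.
  y = 1: RHS = 24 is not a perfect cube.
  y = -1: RHS = -14 is not a perfect cube.
  y = 2: RHS = 157 is not a perfect cube.
  y = -2: RHS = -147 is not a perfect cube.
  y = 3: RHS = 518 is not a perfect cube.
  y = -3: RHS = -508 is not a perfect cube.
Continuing the search up to |y| = 50 finds no solutions either.
No (x, y) in the scanned range satisfies the equation.

No integer solutions with |y| ≤ 50.


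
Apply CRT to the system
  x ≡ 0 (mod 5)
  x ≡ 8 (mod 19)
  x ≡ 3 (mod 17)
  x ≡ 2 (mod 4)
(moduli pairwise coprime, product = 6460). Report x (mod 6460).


Product of moduli M = 5 · 19 · 17 · 4 = 6460.
Merge one congruence at a time:
  Start: x ≡ 0 (mod 5).
  Combine with x ≡ 8 (mod 19); new modulus lcm = 95.
    Write x = 0 + 5·t and substitute into x ≡ 8 (mod 19): 5·t ≡ 8 − 0 = 8 (mod 19).
    The inverse of 5 mod 19 is 4 (since 5·4 = 20 = 1·19 + 1), so t ≡ 4·8 = 32 ≡ 13 (mod 19).
    Then x = 0 + 5·13 = 65, valid modulo lcm(5, 19) = 95: x ≡ 65 (mod 95).
  Combine with x ≡ 3 (mod 17); new modulus lcm = 1615.
    Write x = 65 + 95·t and substitute into x ≡ 3 (mod 17): 95·t ≡ 3 − 65 = -62 (mod 17).
    Reduce coefficients mod 17: 10·t ≡ 6 (mod 17).
    The inverse of 10 mod 17 is 12 (since 10·12 = 120 = 7·17 + 1), so t ≡ 12·6 = 72 ≡ 4 (mod 17).
    Then x = 65 + 95·4 = 445, valid modulo lcm(95, 17) = 1615: x ≡ 445 (mod 1615).
  Combine with x ≡ 2 (mod 4); new modulus lcm = 6460.
    Write x = 445 + 1615·t and substitute into x ≡ 2 (mod 4): 1615·t ≡ 2 − 445 = -443 (mod 4).
    Reduce coefficients mod 4: 3·t ≡ 1 (mod 4).
    The inverse of 3 mod 4 is 3 (since 3·3 = 9 = 2·4 + 1), so t ≡ 3·1 = 3 ≡ 3 (mod 4).
    Then x = 445 + 1615·3 = 5290, valid modulo lcm(1615, 4) = 6460: x ≡ 5290 (mod 6460).
Verify against each original: 5290 mod 5 = 0, 5290 mod 19 = 8, 5290 mod 17 = 3, 5290 mod 4 = 2.

x ≡ 5290 (mod 6460).


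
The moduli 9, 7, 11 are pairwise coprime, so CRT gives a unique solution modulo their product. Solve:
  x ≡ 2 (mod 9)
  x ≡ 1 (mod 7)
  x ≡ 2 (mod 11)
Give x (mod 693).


Moduli 9, 7, 11 are pairwise coprime; by CRT there is a unique solution modulo M = 9 · 7 · 11 = 693.
Solve pairwise, accumulating the modulus:
  Start with x ≡ 2 (mod 9).
  Combine with x ≡ 1 (mod 7): since gcd(9, 7) = 1, we get a unique residue mod 63.
    Write x = 2 + 9·t and substitute into x ≡ 1 (mod 7): 9·t ≡ 1 − 2 = -1 (mod 7).
    Reduce coefficients mod 7: 2·t ≡ 6 (mod 7).
    The inverse of 2 mod 7 is 4 (since 2·4 = 8 = 1·7 + 1), so t ≡ 4·6 = 24 ≡ 3 (mod 7).
    Then x = 2 + 9·3 = 29, valid modulo lcm(9, 7) = 63: x ≡ 29 (mod 63).
  Combine with x ≡ 2 (mod 11): since gcd(63, 11) = 1, we get a unique residue mod 693.
    Write x = 29 + 63·t and substitute into x ≡ 2 (mod 11): 63·t ≡ 2 − 29 = -27 (mod 11).
    Reduce coefficients mod 11: 8·t ≡ 6 (mod 11).
    The inverse of 8 mod 11 is 7 (since 8·7 = 56 = 5·11 + 1), so t ≡ 7·6 = 42 ≡ 9 (mod 11).
    Then x = 29 + 63·9 = 596, valid modulo lcm(63, 11) = 693: x ≡ 596 (mod 693).
Verify: 596 mod 9 = 2 ✓, 596 mod 7 = 1 ✓, 596 mod 11 = 2 ✓.

x ≡ 596 (mod 693).


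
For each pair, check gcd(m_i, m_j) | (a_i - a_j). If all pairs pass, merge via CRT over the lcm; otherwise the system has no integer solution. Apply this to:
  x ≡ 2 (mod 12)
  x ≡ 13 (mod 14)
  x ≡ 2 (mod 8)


Moduli 12, 14, 8 are not pairwise coprime, so CRT works modulo lcm(m_i) when all pairwise compatibility conditions hold.
Pairwise compatibility: gcd(m_i, m_j) must divide a_i - a_j for every pair.
Merge one congruence at a time:
  Start: x ≡ 2 (mod 12).
  Combine with x ≡ 13 (mod 14): gcd(12, 14) = 2, and 13 - 2 = 11 is NOT divisible by 2.
    ⇒ system is inconsistent (no integer solution).

No solution (the system is inconsistent).


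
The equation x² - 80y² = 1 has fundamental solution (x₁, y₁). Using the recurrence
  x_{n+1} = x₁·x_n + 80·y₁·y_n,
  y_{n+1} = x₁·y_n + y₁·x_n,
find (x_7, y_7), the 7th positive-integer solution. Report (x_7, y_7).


Step 1: Find the fundamental solution (x₁, y₁) of x² - 80y² = 1.
  Expand √80 as a continued fraction. a₀ = ⌊√80⌋ = 8; iterate m_{k+1} = d_k·a_k − m_k, d_{k+1} = (80 − m_{k+1}²)/d_k, a_{k+1} = ⌊(a₀ + m_{k+1})/d_{k+1}⌋ (starting m₀ = 0, d₀ = 1), with convergents p_k = a_k·p_{k-1} + p_{k-2}, q_k = a_k·q_{k-1} + q_{k-2} (p₋₁ = 1, q₋₁ = 0):
  k = 0: a₀ = 8; p₀/q₀ = 8/1; p₀² − 80·q₀² = 64 − 80 = -16.
  k = 1: m = 8, d = 16, a = ⌊(8 + 8)/16⌋ = 1; p/q = (1·8 + 1)/(1·1 + 0) = 9/1; p² − 80·q² = 81 − 80 = 1.
  The first convergent with p² − 80·q² = 1 gives the fundamental solution (x₁, y₁) = (9, 1).
Step 2: Apply the recurrence (x_{n+1}, y_{n+1}) = (x₁x_n + 80y₁y_n, x₁y_n + y₁x_n) repeatedly.
  From (x_1, y_1) = (9, 1): x_2 = 9·9 + 80·1·1 = 161; y_2 = 9·1 + 1·9 = 18.
  From (x_2, y_2) = (161, 18): x_3 = 9·161 + 80·1·18 = 2889; y_3 = 9·18 + 1·161 = 323.
  From (x_3, y_3) = (2889, 323): x_4 = 9·2889 + 80·1·323 = 51841; y_4 = 9·323 + 1·2889 = 5796.
  From (x_4, y_4) = (51841, 5796): x_5 = 9·51841 + 80·1·5796 = 930249; y_5 = 9·5796 + 1·51841 = 104005.
  From (x_5, y_5) = (930249, 104005): x_6 = 9·930249 + 80·1·104005 = 16692641; y_6 = 9·104005 + 1·930249 = 1866294.
  From (x_6, y_6) = (16692641, 1866294): x_7 = 9·16692641 + 80·1·1866294 = 299537289; y_7 = 9·1866294 + 1·16692641 = 33489287.
Step 3: Verify x_7² - 80·y_7² = 89722587501469521 - 89722587501469520 = 1 (should be 1). ✓

(x_1, y_1) = (9, 1); (x_7, y_7) = (299537289, 33489287).


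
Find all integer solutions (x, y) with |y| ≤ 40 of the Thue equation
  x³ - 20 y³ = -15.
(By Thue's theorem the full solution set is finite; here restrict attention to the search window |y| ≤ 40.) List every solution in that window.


The equation is x³ - 20y³ = -15. For fixed y, x³ = 20·y³ − 15, so a solution requires the RHS to be a perfect cube.
Strategy: iterate y from -40 to 40, compute RHS = 20·y³ − 15, and check whether it is a (positive or negative) perfect cube.
Check small values of y:
  y = 0: RHS = -15 is not a perfect cube.
  y = 1: RHS = 5 is not a perfect cube.
  y = -1: RHS = -35 is not a perfect cube.
  y = 2: RHS = 145 is not a perfect cube.
  y = -2: RHS = -175 is not a perfect cube.
  y = 3: RHS = 525 is not a perfect cube.
  y = -3: RHS = -555 is not a perfect cube.
Continuing the search up to |y| = 40 finds no solutions either.
No (x, y) in the scanned range satisfies the equation.

No integer solutions with |y| ≤ 40.


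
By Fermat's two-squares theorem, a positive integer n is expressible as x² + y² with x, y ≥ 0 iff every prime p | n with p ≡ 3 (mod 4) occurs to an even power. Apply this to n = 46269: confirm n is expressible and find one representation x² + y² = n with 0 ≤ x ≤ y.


Step 1: Factor n = 46269 = 3^2 · 53 · 97.
Step 2: Check the mod-4 condition on each prime factor: 3 ≡ 3 (mod 4), exponent 2 (must be even); 53 ≡ 1 (mod 4), exponent 1; 97 ≡ 1 (mod 4), exponent 1.
All primes ≡ 3 (mod 4) appear to even exponent (or don't appear), so by the two-squares theorem n IS expressible as a sum of two squares.
Step 3: Build a representation. Group n = k² · m with k = 3 and m = 53 · 97 = 5141 (a product of primes ≡ 1 (mod 4)); a representation of m scales to one of n via (k·x)² + (k·y)² = k²(x² + y²). Each prime p ≡ 1 (mod 4) is itself a sum of two squares; find a² by testing p − a² for a perfect square:
  53: 53 − 1² = 52, 53 − 2² = 49 = 7² ⇒ 53 = 2² + 7².
  97: 97 − 1² = 96, 97 − 2² = 93, 97 − 3² = 88, 97 − 4² = 81 = 9² ⇒ 97 = 4² + 9².
  Combine using the Brahmagupta–Fibonacci identity (a² + b²)(c² + d²) = (ac − bd)² + (ad + bc)² = (ac + bd)² + (ad − bc)²:
  53 · 97 = 5141: from (2² + 7²)(4² + 9²), take (2·4 − 7·9, 2·9 + 7·4) = (8 − 63, 18 + 28) = (-55, 46); dropping signs (only squares matter) gives (55, 46); check 55² + 46² = 3025 + 2116 = 5141 ✓.
  Scale by k = 3: (3·55, 3·46) = (165, 138).
Step 4: Order so x ≤ y and verify: 138² + 165² = 19044 + 27225 = 46269 = n. ✓

n = 46269 = 138² + 165² (one valid representation with x ≤ y).
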